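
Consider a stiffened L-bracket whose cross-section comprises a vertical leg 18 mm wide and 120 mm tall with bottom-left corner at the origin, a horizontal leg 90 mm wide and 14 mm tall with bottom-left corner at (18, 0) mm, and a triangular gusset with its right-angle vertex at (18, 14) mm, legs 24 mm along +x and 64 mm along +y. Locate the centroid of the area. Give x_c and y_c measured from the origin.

x_c = 28.36 mm, y_c = 39.53 mm

Part | A | x̄ᵢ | ȳᵢ | A·x̄ᵢ | A·ȳᵢ
vertical leg | 2160.00 | 9.00 | 60.00 | 19440.00 | 129600.00
horizontal leg | 1260.00 | 63.00 | 7.00 | 79380.00 | 8820.00
gusset | 768.00 | 26.00 | 35.33 | 19968.00 | 27136.00
Σ | 4188.00 |  |  | 118788.00 | 165556.00
x_c = 118788.00 / 4188.00 = 28.36 mm
y_c = 165556.00 / 4188.00 = 39.53 mm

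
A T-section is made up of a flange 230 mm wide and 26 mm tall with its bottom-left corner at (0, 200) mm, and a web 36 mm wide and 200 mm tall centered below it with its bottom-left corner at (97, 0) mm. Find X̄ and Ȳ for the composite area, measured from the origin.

web: A = 36 × 200 = 7200.00, centroid at (115.00, 100.00).
flange: A = 230 × 26 = 5980.00, centroid at (115.00, 213.00).
ΣA = 13180.00 mm², ΣAX̄ = 1515700.00 mm³, ΣAȲ = 1993740.00 mm³.
X̄ = 1515700.00/13180.00 = 115.00 mm; Ȳ = 1993740.00/13180.00 = 151.27 mm.

X̄ = 115.00 mm, Ȳ = 151.27 mm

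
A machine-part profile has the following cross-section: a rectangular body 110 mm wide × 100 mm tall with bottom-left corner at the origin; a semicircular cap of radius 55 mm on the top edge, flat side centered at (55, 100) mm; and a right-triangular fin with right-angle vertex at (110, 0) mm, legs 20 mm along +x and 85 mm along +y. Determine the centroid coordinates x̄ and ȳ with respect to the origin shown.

x̄ = 58.16 mm, ȳ = 69.88 mm

rectangular body: A = 110 × 100 = 11000.00, centroid at (55.00, 50.00).
semicircular top: A = ½π·55² = 4751.66, centroid at (55.00, 123.34).
triangular fin: A = ½·20·85 = 850.00, centroid at (116.67, 28.33).
ΣA = 16601.66 mm²
ΣAx̄ = (11000.00)(55.00) + (4751.66)(55.00) + (850.00)(116.67) = 965507.91 mm³
ΣAȳ = (11000.00)(50.00) + (4751.66)(123.34) + (850.00)(28.33) = 1160165.89 mm³
x̄ = 965507.91 / 16601.66 = 58.16 mm
ȳ = 1160165.89 / 16601.66 = 69.88 mm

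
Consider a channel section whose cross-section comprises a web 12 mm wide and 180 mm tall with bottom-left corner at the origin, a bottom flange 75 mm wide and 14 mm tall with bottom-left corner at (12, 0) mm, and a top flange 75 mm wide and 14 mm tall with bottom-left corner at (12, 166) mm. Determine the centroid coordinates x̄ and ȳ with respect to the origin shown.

x̄ = 27.44 mm, ȳ = 90.00 mm

web: A = 12 × 180 = 2160.00, centroid at (6.00, 90.00).
bottom flange: A = 75 × 14 = 1050.00, centroid at (49.50, 7.00).
top flange: A = 75 × 14 = 1050.00, centroid at (49.50, 173.00).
ΣA = 4260.00 mm²
ΣAx̄ = (2160.00)(6.00) + (1050.00)(49.50) + (1050.00)(49.50) = 116910.00 mm³
ΣAȳ = (2160.00)(90.00) + (1050.00)(7.00) + (1050.00)(173.00) = 383400.00 mm³
x̄ = 116910.00 / 4260.00 = 27.44 mm
ȳ = 383400.00 / 4260.00 = 90.00 mm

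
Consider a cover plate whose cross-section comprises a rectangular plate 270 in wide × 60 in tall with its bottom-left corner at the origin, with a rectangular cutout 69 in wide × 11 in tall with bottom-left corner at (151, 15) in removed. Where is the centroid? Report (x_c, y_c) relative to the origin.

Part | A | x̄ᵢ | ȳᵢ | A·x̄ᵢ | A·ȳᵢ
plate | 16200.00 | 135.00 | 30.00 | 2187000.00 | 486000.00
hole | -759.00 | 185.50 | 20.50 | -140794.50 | -15559.50
Σ | 15441.00 |  |  | 2046205.50 | 470440.50
x_c = 2046205.50 / 15441.00 = 132.52 in
y_c = 470440.50 / 15441.00 = 30.47 in

x_c = 132.52 in, y_c = 30.47 in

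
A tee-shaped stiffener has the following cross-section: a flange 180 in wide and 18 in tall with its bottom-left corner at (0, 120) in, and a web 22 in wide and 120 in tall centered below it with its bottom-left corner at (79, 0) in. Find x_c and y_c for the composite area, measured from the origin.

x_c = 90.00 in, y_c = 98.02 in

web: A = 22 × 120 = 2640.00, centroid at (90.00, 60.00).
flange: A = 180 × 18 = 3240.00, centroid at (90.00, 129.00).
ΣA = 5880.00 in²
ΣAx_c = (2640.00)(90.00) + (3240.00)(90.00) = 529200.00 in³
ΣAy_c = (2640.00)(60.00) + (3240.00)(129.00) = 576360.00 in³
x_c = 529200.00 / 5880.00 = 90.00 in
y_c = 576360.00 / 5880.00 = 98.02 in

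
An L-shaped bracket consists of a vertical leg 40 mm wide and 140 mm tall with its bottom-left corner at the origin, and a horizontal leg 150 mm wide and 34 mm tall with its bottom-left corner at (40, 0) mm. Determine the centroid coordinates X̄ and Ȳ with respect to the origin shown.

X̄ = 65.28 mm, Ȳ = 44.74 mm

vertical leg: A = 40 × 140 = 5600.00, centroid at (20.00, 70.00).
horizontal leg: A = 150 × 34 = 5100.00, centroid at (115.00, 17.00).
ΣA = 10700.00 mm², ΣAX̄ = 698500.00 mm³, ΣAȲ = 478700.00 mm³.
X̄ = 698500.00/10700.00 = 65.28 mm; Ȳ = 478700.00/10700.00 = 44.74 mm.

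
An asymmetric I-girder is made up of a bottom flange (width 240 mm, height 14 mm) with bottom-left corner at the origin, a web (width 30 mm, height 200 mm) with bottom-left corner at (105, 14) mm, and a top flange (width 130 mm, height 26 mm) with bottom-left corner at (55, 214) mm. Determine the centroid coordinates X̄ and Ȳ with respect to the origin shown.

Part | A | x̄ᵢ | ȳᵢ | A·x̄ᵢ | A·ȳᵢ
bottom flange | 3360.00 | 120.00 | 7.00 | 403200.00 | 23520.00
web | 6000.00 | 120.00 | 114.00 | 720000.00 | 684000.00
top flange | 3380.00 | 120.00 | 227.00 | 405600.00 | 767260.00
Σ | 12740.00 |  |  | 1528800.00 | 1474780.00
X̄ = 1528800.00 / 12740.00 = 120.00 mm
Ȳ = 1474780.00 / 12740.00 = 115.76 mm

X̄ = 120.00 mm, Ȳ = 115.76 mm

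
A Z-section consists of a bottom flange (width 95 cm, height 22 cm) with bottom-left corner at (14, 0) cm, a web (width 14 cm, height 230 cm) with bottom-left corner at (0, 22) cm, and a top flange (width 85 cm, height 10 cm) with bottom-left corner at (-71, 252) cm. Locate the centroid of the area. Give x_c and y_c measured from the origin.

bottom flange: A = 95 × 22 = 2090.00, centroid at (61.50, 11.00).
web: A = 14 × 230 = 3220.00, centroid at (7.00, 137.00).
top flange: A = 85 × 10 = 850.00, centroid at (-28.50, 257.00).
ΣA = 6160.00 cm²
ΣAx_c = (2090.00)(61.50) + (3220.00)(7.00) + (850.00)(-28.50) = 126850.00 cm³
ΣAy_c = (2090.00)(11.00) + (3220.00)(137.00) + (850.00)(257.00) = 682580.00 cm³
x_c = 126850.00 / 6160.00 = 20.59 cm
y_c = 682580.00 / 6160.00 = 110.81 cm

x_c = 20.59 cm, y_c = 110.81 cm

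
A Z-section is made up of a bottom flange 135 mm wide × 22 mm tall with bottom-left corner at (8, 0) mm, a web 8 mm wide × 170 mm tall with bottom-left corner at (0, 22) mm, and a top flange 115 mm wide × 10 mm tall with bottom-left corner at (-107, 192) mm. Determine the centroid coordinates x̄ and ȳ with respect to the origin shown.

bottom flange: A = 135 × 22 = 2970.00, centroid at (75.50, 11.00).
web: A = 8 × 170 = 1360.00, centroid at (4.00, 107.00).
top flange: A = 115 × 10 = 1150.00, centroid at (-49.50, 197.00).
ΣA = 5480.00 mm², ΣAx̄ = 172750.00 mm³, ΣAȳ = 404740.00 mm³.
x̄ = 172750.00/5480.00 = 31.52 mm; ȳ = 404740.00/5480.00 = 73.86 mm.

x̄ = 31.52 mm, ȳ = 73.86 mm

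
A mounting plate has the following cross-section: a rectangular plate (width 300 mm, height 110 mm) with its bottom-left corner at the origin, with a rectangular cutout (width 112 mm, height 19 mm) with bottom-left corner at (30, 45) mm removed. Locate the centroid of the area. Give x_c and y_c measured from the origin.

Part | A | x̄ᵢ | ȳᵢ | A·x̄ᵢ | A·ȳᵢ
plate | 33000.00 | 150.00 | 55.00 | 4950000.00 | 1815000.00
hole | -2128.00 | 86.00 | 54.50 | -183008.00 | -115976.00
Σ | 30872.00 |  |  | 4766992.00 | 1699024.00
x_c = 4766992.00 / 30872.00 = 154.41 mm
y_c = 1699024.00 / 30872.00 = 55.03 mm

x_c = 154.41 mm, y_c = 55.03 mm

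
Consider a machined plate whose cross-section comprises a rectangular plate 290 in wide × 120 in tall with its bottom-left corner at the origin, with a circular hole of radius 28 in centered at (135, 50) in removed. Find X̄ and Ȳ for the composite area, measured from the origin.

plate: A = 290 × 120 = 34800.00, centroid at (145.00, 60.00).
hole: A = −π·28² = -2463.01, centroid at (135.00, 50.00).
ΣA = 32336.99 in²
ΣAX̄ = (34800.00)(145.00) + (-2463.01)(135.00) = 4713493.83 in³
ΣAȲ = (34800.00)(60.00) + (-2463.01)(50.00) = 1964849.57 in³
X̄ = 4713493.83 / 32336.99 = 145.76 in
Ȳ = 1964849.57 / 32336.99 = 60.76 in

X̄ = 145.76 in, Ȳ = 60.76 in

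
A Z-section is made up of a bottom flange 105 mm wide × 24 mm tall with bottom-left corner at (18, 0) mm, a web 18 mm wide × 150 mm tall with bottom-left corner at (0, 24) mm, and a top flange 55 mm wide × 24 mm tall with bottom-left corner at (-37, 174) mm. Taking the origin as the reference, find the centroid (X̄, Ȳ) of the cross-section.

X̄ = 28.96 mm, Ȳ = 83.04 mm

bottom flange: A = 105 × 24 = 2520.00, centroid at (70.50, 12.00).
web: A = 18 × 150 = 2700.00, centroid at (9.00, 99.00).
top flange: A = 55 × 24 = 1320.00, centroid at (-9.50, 186.00).
ΣA = 6540.00 mm²
ΣAX̄ = (2520.00)(70.50) + (2700.00)(9.00) + (1320.00)(-9.50) = 189420.00 mm³
ΣAȲ = (2520.00)(12.00) + (2700.00)(99.00) + (1320.00)(186.00) = 543060.00 mm³
X̄ = 189420.00 / 6540.00 = 28.96 mm
Ȳ = 543060.00 / 6540.00 = 83.04 mm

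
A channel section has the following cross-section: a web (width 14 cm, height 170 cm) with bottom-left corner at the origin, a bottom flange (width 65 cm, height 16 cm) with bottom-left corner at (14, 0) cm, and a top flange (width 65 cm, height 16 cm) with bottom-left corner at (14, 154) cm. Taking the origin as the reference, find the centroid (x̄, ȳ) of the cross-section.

x̄ = 25.42 cm, ȳ = 85.00 cm

web: A = 14 × 170 = 2380.00, centroid at (7.00, 85.00).
bottom flange: A = 65 × 16 = 1040.00, centroid at (46.50, 8.00).
top flange: A = 65 × 16 = 1040.00, centroid at (46.50, 162.00).
ΣA = 4460.00 cm², ΣAx̄ = 113380.00 cm³, ΣAȳ = 379100.00 cm³.
x̄ = 113380.00/4460.00 = 25.42 cm; ȳ = 379100.00/4460.00 = 85.00 cm.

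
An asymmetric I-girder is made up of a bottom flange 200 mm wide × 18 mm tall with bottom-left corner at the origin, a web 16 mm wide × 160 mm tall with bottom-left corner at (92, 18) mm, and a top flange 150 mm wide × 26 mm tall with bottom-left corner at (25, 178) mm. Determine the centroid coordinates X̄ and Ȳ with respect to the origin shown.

Part | A | x̄ᵢ | ȳᵢ | A·x̄ᵢ | A·ȳᵢ
bottom flange | 3600.00 | 100.00 | 9.00 | 360000.00 | 32400.00
web | 2560.00 | 100.00 | 98.00 | 256000.00 | 250880.00
top flange | 3900.00 | 100.00 | 191.00 | 390000.00 | 744900.00
Σ | 10060.00 |  |  | 1006000.00 | 1028180.00
X̄ = 1006000.00 / 10060.00 = 100.00 mm
Ȳ = 1028180.00 / 10060.00 = 102.20 mm

X̄ = 100.00 mm, Ȳ = 102.20 mm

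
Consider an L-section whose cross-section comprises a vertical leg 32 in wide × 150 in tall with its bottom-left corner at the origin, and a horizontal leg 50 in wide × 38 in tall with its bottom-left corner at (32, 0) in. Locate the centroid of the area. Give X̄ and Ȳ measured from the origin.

X̄ = 27.63 in, Ȳ = 59.12 in

vertical leg: A = 32 × 150 = 4800.00, centroid at (16.00, 75.00).
horizontal leg: A = 50 × 38 = 1900.00, centroid at (57.00, 19.00).
ΣA = 6700.00 in², ΣAX̄ = 185100.00 in³, ΣAȲ = 396100.00 in³.
X̄ = 185100.00/6700.00 = 27.63 in; Ȳ = 396100.00/6700.00 = 59.12 in.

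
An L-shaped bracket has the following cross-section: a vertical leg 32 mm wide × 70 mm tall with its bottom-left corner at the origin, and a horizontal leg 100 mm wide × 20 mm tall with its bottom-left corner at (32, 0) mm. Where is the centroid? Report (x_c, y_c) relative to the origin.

vertical leg: A = 32 × 70 = 2240.00, centroid at (16.00, 35.00).
horizontal leg: A = 100 × 20 = 2000.00, centroid at (82.00, 10.00).
ΣA = 4240.00 mm²
ΣAx_c = (2240.00)(16.00) + (2000.00)(82.00) = 199840.00 mm³
ΣAy_c = (2240.00)(35.00) + (2000.00)(10.00) = 98400.00 mm³
x_c = 199840.00 / 4240.00 = 47.13 mm
y_c = 98400.00 / 4240.00 = 23.21 mm

x_c = 47.13 mm, y_c = 23.21 mm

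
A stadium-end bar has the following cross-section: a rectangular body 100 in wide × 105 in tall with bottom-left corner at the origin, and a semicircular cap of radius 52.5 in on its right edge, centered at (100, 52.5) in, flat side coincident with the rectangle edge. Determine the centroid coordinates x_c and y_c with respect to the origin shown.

x_c = 71.10 in, y_c = 52.50 in

rectangular body: A = 100 × 105 = 10500.00, centroid at (50.00, 52.50).
semicircular end: A = ½π·52.5² = 4329.51, centroid at (122.28, 52.50).
ΣA = 14829.51 in², ΣAx_c = 1054419.49 in³, ΣAy_c = 778549.14 in³.
x_c = 1054419.49/14829.51 = 71.10 in; y_c = 778549.14/14829.51 = 52.50 in.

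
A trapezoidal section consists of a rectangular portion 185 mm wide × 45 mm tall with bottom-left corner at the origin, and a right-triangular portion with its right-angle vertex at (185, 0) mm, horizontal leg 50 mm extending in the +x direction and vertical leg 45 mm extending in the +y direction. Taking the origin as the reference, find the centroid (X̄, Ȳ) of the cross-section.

X̄ = 105.50 mm, Ȳ = 21.61 mm

rectangular portion: A = 185 × 45 = 8325.00, centroid at (92.50, 22.50).
triangular portion: A = ½·50·45 = 1125.00, centroid at (201.67, 15.00).
ΣA = 9450.00 mm², ΣAX̄ = 996937.50 mm³, ΣAȲ = 204187.50 mm³.
X̄ = 996937.50/9450.00 = 105.50 mm; Ȳ = 204187.50/9450.00 = 21.61 mm.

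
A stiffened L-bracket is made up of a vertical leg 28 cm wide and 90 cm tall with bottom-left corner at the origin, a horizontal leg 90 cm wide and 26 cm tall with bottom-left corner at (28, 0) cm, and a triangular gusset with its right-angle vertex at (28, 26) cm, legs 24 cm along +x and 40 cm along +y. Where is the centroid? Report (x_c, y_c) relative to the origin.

Part | A | x̄ᵢ | ȳᵢ | A·x̄ᵢ | A·ȳᵢ
vertical leg | 2520.00 | 14.00 | 45.00 | 35280.00 | 113400.00
horizontal leg | 2340.00 | 73.00 | 13.00 | 170820.00 | 30420.00
gusset | 480.00 | 36.00 | 39.33 | 17280.00 | 18880.00
Σ | 5340.00 |  |  | 223380.00 | 162700.00
x_c = 223380.00 / 5340.00 = 41.83 cm
y_c = 162700.00 / 5340.00 = 30.47 cm

x_c = 41.83 cm, y_c = 30.47 cm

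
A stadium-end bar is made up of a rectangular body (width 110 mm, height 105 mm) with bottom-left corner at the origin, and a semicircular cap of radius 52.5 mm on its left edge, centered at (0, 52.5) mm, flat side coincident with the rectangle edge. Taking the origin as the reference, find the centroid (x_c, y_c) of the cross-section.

x_c = 33.93 mm, y_c = 52.50 mm

Part | A | x̄ᵢ | ȳᵢ | A·x̄ᵢ | A·ȳᵢ
rectangular body | 11550.00 | 55.00 | 52.50 | 635250.00 | 606375.00
semicircular end | 4329.51 | -22.28 | 52.50 | -96468.75 | 227299.14
Σ | 15879.51 |  |  | 538781.25 | 833674.14
x_c = 538781.25 / 15879.51 = 33.93 mm
y_c = 833674.14 / 15879.51 = 52.50 mm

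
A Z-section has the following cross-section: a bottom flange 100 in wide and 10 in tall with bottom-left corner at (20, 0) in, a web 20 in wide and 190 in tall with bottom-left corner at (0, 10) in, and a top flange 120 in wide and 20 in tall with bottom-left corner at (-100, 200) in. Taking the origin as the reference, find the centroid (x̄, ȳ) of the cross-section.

x̄ = 1.67 in, ȳ = 126.11 in

bottom flange: A = 100 × 10 = 1000.00, centroid at (70.00, 5.00).
web: A = 20 × 190 = 3800.00, centroid at (10.00, 105.00).
top flange: A = 120 × 20 = 2400.00, centroid at (-40.00, 210.00).
ΣA = 7200.00 in²
ΣAx̄ = (1000.00)(70.00) + (3800.00)(10.00) + (2400.00)(-40.00) = 12000.00 in³
ΣAȳ = (1000.00)(5.00) + (3800.00)(105.00) + (2400.00)(210.00) = 908000.00 in³
x̄ = 12000.00 / 7200.00 = 1.67 in
ȳ = 908000.00 / 7200.00 = 126.11 in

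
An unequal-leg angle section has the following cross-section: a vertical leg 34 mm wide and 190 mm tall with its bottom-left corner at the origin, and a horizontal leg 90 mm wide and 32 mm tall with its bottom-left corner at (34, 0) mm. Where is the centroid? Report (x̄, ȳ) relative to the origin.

vertical leg: A = 34 × 190 = 6460.00, centroid at (17.00, 95.00).
horizontal leg: A = 90 × 32 = 2880.00, centroid at (79.00, 16.00).
ΣA = 9340.00 mm², ΣAx̄ = 337340.00 mm³, ΣAȳ = 659780.00 mm³.
x̄ = 337340.00/9340.00 = 36.12 mm; ȳ = 659780.00/9340.00 = 70.64 mm.

x̄ = 36.12 mm, ȳ = 70.64 mm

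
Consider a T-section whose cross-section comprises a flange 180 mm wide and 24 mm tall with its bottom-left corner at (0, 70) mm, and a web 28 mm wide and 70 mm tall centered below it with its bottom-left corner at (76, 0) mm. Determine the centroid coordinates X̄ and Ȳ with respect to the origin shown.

Part | A | x̄ᵢ | ȳᵢ | A·x̄ᵢ | A·ȳᵢ
web | 1960.00 | 90.00 | 35.00 | 176400.00 | 68600.00
flange | 4320.00 | 90.00 | 82.00 | 388800.00 | 354240.00
Σ | 6280.00 |  |  | 565200.00 | 422840.00
X̄ = 565200.00 / 6280.00 = 90.00 mm
Ȳ = 422840.00 / 6280.00 = 67.33 mm

X̄ = 90.00 mm, Ȳ = 67.33 mm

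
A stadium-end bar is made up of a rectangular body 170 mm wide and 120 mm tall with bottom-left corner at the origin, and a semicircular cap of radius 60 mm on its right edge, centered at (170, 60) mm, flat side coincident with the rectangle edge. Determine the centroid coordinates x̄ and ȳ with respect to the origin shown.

rectangular body: A = 170 × 120 = 20400.00, centroid at (85.00, 60.00).
semicircular end: A = ½π·60² = 5654.87, centroid at (195.46, 60.00).
ΣA = 26054.87 mm²
ΣAx̄ = (20400.00)(85.00) + (5654.87)(195.46) = 2839327.35 mm³
ΣAȳ = (20400.00)(60.00) + (5654.87)(60.00) = 1563292.01 mm³
x̄ = 2839327.35 / 26054.87 = 108.97 mm
ȳ = 1563292.01 / 26054.87 = 60.00 mm

x̄ = 108.97 mm, ȳ = 60.00 mm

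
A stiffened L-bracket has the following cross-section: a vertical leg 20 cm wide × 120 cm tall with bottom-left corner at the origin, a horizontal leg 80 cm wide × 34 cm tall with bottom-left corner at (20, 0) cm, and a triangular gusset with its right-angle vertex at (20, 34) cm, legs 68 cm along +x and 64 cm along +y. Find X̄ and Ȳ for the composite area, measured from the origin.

Part | A | x̄ᵢ | ȳᵢ | A·x̄ᵢ | A·ȳᵢ
vertical leg | 2400.00 | 10.00 | 60.00 | 24000.00 | 144000.00
horizontal leg | 2720.00 | 60.00 | 17.00 | 163200.00 | 46240.00
gusset | 2176.00 | 42.67 | 55.33 | 92842.67 | 120405.33
Σ | 7296.00 |  |  | 280042.67 | 310645.33
X̄ = 280042.67 / 7296.00 = 38.38 cm
Ȳ = 310645.33 / 7296.00 = 42.58 cm

X̄ = 38.38 cm, Ȳ = 42.58 cm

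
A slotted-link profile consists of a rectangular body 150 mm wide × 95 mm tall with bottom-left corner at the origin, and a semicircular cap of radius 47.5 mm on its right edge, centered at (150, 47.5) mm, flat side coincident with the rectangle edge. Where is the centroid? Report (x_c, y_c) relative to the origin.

Part | A | x̄ᵢ | ȳᵢ | A·x̄ᵢ | A·ȳᵢ
rectangular body | 14250.00 | 75.00 | 47.50 | 1068750.00 | 676875.00
semicircular end | 3544.11 | 170.16 | 47.50 | 603064.30 | 168345.19
Σ | 17794.11 |  |  | 1671814.30 | 845220.19
x_c = 1671814.30 / 17794.11 = 93.95 mm
y_c = 845220.19 / 17794.11 = 47.50 mm

x_c = 93.95 mm, y_c = 47.50 mm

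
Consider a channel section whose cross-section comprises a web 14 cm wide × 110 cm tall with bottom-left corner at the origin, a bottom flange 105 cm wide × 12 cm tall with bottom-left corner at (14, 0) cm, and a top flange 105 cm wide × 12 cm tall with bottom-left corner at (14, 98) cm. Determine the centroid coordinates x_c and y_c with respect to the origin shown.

Part | A | x̄ᵢ | ȳᵢ | A·x̄ᵢ | A·ȳᵢ
web | 1540.00 | 7.00 | 55.00 | 10780.00 | 84700.00
bottom flange | 1260.00 | 66.50 | 6.00 | 83790.00 | 7560.00
top flange | 1260.00 | 66.50 | 104.00 | 83790.00 | 131040.00
Σ | 4060.00 |  |  | 178360.00 | 223300.00
x_c = 178360.00 / 4060.00 = 43.93 cm
y_c = 223300.00 / 4060.00 = 55.00 cm

x_c = 43.93 cm, y_c = 55.00 cm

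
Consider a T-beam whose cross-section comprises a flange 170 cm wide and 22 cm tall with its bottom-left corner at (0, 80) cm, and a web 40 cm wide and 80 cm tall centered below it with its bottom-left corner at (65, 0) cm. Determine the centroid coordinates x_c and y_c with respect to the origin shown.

web: A = 40 × 80 = 3200.00, centroid at (85.00, 40.00).
flange: A = 170 × 22 = 3740.00, centroid at (85.00, 91.00).
ΣA = 6940.00 cm²
ΣAx_c = (3200.00)(85.00) + (3740.00)(85.00) = 589900.00 cm³
ΣAy_c = (3200.00)(40.00) + (3740.00)(91.00) = 468340.00 cm³
x_c = 589900.00 / 6940.00 = 85.00 cm
y_c = 468340.00 / 6940.00 = 67.48 cm

x_c = 85.00 cm, y_c = 67.48 cm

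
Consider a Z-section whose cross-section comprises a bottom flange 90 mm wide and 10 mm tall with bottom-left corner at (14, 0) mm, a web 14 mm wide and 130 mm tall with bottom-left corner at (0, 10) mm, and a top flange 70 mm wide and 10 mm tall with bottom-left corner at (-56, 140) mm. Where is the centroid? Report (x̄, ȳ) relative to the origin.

bottom flange: A = 90 × 10 = 900.00, centroid at (59.00, 5.00).
web: A = 14 × 130 = 1820.00, centroid at (7.00, 75.00).
top flange: A = 70 × 10 = 700.00, centroid at (-21.00, 145.00).
ΣA = 3420.00 mm²
ΣAx̄ = (900.00)(59.00) + (1820.00)(7.00) + (700.00)(-21.00) = 51140.00 mm³
ΣAȳ = (900.00)(5.00) + (1820.00)(75.00) + (700.00)(145.00) = 242500.00 mm³
x̄ = 51140.00 / 3420.00 = 14.95 mm
ȳ = 242500.00 / 3420.00 = 70.91 mm

x̄ = 14.95 mm, ȳ = 70.91 mm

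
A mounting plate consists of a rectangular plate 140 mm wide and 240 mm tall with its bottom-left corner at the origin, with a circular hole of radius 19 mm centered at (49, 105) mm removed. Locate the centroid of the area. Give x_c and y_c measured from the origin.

x_c = 70.73 mm, y_c = 120.52 mm

plate: A = 140 × 240 = 33600.00, centroid at (70.00, 120.00).
hole: A = −π·19² = -1134.11, centroid at (49.00, 105.00).
ΣA = 32465.89 mm²
ΣAx_c = (33600.00)(70.00) + (-1134.11)(49.00) = 2296428.37 mm³
ΣAy_c = (33600.00)(120.00) + (-1134.11)(105.00) = 3912917.93 mm³
x_c = 2296428.37 / 32465.89 = 70.73 mm
y_c = 3912917.93 / 32465.89 = 120.52 mm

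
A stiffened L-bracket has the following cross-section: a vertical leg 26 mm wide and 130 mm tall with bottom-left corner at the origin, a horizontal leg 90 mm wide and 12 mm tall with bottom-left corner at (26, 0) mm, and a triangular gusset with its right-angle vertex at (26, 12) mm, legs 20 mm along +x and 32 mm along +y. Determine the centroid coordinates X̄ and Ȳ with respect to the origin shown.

vertical leg: A = 26 × 130 = 3380.00, centroid at (13.00, 65.00).
horizontal leg: A = 90 × 12 = 1080.00, centroid at (71.00, 6.00).
gusset: A = ½·20·32 = 320.00, centroid at (32.67, 22.67).
ΣA = 4780.00 mm²
ΣAX̄ = (3380.00)(13.00) + (1080.00)(71.00) + (320.00)(32.67) = 131073.33 mm³
ΣAȲ = (3380.00)(65.00) + (1080.00)(6.00) + (320.00)(22.67) = 233433.33 mm³
X̄ = 131073.33 / 4780.00 = 27.42 mm
Ȳ = 233433.33 / 4780.00 = 48.84 mm

X̄ = 27.42 mm, Ȳ = 48.84 mm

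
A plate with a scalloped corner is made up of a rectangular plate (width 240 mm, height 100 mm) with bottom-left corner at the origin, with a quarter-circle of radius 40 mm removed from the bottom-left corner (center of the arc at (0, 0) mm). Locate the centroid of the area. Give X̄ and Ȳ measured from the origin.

X̄ = 125.69 mm, Ȳ = 51.82 mm

plate: A = 240 × 100 = 24000.00, centroid at (120.00, 50.00).
removed quarter-circle: A = −¼π·40² = -1256.64, centroid at (16.98, 16.98).
ΣA = 22743.36 mm², ΣAX̄ = 2858666.67 mm³, ΣAȲ = 1178666.67 mm³.
X̄ = 2858666.67/22743.36 = 125.69 mm; Ȳ = 1178666.67/22743.36 = 51.82 mm.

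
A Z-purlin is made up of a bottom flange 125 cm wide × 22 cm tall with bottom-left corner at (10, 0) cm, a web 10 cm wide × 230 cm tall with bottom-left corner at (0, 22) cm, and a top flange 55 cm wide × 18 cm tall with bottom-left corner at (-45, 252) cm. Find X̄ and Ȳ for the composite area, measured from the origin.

Part | A | x̄ᵢ | ȳᵢ | A·x̄ᵢ | A·ȳᵢ
bottom flange | 2750.00 | 72.50 | 11.00 | 199375.00 | 30250.00
web | 2300.00 | 5.00 | 137.00 | 11500.00 | 315100.00
top flange | 990.00 | -17.50 | 261.00 | -17325.00 | 258390.00
Σ | 6040.00 |  |  | 193550.00 | 603740.00
X̄ = 193550.00 / 6040.00 = 32.04 cm
Ȳ = 603740.00 / 6040.00 = 99.96 cm

X̄ = 32.04 cm, Ȳ = 99.96 cm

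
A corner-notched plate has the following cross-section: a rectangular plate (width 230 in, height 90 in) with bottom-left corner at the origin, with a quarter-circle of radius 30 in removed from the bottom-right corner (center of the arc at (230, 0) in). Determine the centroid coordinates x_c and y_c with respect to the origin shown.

Part | A | x̄ᵢ | ȳᵢ | A·x̄ᵢ | A·ȳᵢ
plate | 20700.00 | 115.00 | 45.00 | 2380500.00 | 931500.00
removed quarter-circle | -706.86 | 217.27 | 12.73 | -153577.42 | -9000.00
Σ | 19993.14 |  |  | 2226922.58 | 922500.00
x_c = 2226922.58 / 19993.14 = 111.38 in
y_c = 922500.00 / 19993.14 = 46.14 in

x_c = 111.38 in, y_c = 46.14 in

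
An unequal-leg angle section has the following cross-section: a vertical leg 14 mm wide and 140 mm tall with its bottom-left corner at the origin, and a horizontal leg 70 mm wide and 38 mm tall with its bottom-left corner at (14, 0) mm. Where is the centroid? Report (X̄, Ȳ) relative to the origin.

Part | A | x̄ᵢ | ȳᵢ | A·x̄ᵢ | A·ȳᵢ
vertical leg | 1960.00 | 7.00 | 70.00 | 13720.00 | 137200.00
horizontal leg | 2660.00 | 49.00 | 19.00 | 130340.00 | 50540.00
Σ | 4620.00 |  |  | 144060.00 | 187740.00
X̄ = 144060.00 / 4620.00 = 31.18 mm
Ȳ = 187740.00 / 4620.00 = 40.64 mm

X̄ = 31.18 mm, Ȳ = 40.64 mm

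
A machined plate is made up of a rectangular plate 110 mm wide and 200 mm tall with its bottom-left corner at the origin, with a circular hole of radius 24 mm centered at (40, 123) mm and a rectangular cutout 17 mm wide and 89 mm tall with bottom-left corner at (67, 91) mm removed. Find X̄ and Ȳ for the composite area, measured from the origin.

X̄ = 54.79 mm, Ȳ = 94.90 mm

Part | A | x̄ᵢ | ȳᵢ | A·x̄ᵢ | A·ȳᵢ
plate | 22000.00 | 55.00 | 100.00 | 1210000.00 | 2200000.00
hole 1 | -1809.56 | 40.00 | 123.00 | -72382.29 | -222575.56
hole 2 | -1513.00 | 75.50 | 135.50 | -114231.50 | -205011.50
Σ | 18677.44 |  |  | 1023386.21 | 1772412.94
X̄ = 1023386.21 / 18677.44 = 54.79 mm
Ȳ = 1772412.94 / 18677.44 = 94.90 mm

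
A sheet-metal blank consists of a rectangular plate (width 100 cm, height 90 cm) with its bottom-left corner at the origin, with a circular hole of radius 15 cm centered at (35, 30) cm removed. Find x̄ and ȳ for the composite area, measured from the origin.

Part | A | x̄ᵢ | ȳᵢ | A·x̄ᵢ | A·ȳᵢ
plate | 9000.00 | 50.00 | 45.00 | 450000.00 | 405000.00
hole | -706.86 | 35.00 | 30.00 | -24740.04 | -21205.75
Σ | 8293.14 |  |  | 425259.96 | 383794.25
x̄ = 425259.96 / 8293.14 = 51.28 cm
ȳ = 383794.25 / 8293.14 = 46.28 cm

x̄ = 51.28 cm, ȳ = 46.28 cm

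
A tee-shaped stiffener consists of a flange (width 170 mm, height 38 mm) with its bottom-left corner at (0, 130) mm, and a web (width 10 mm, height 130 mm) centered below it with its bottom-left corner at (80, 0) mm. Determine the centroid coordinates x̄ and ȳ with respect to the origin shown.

x̄ = 85.00 mm, ȳ = 134.93 mm

Part | A | x̄ᵢ | ȳᵢ | A·x̄ᵢ | A·ȳᵢ
web | 1300.00 | 85.00 | 65.00 | 110500.00 | 84500.00
flange | 6460.00 | 85.00 | 149.00 | 549100.00 | 962540.00
Σ | 7760.00 |  |  | 659600.00 | 1047040.00
x̄ = 659600.00 / 7760.00 = 85.00 mm
ȳ = 1047040.00 / 7760.00 = 134.93 mm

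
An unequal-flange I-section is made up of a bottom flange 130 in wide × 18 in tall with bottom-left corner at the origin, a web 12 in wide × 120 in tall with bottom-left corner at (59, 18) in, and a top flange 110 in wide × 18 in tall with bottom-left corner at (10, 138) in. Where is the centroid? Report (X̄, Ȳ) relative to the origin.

Part | A | x̄ᵢ | ȳᵢ | A·x̄ᵢ | A·ȳᵢ
bottom flange | 2340.00 | 65.00 | 9.00 | 152100.00 | 21060.00
web | 1440.00 | 65.00 | 78.00 | 93600.00 | 112320.00
top flange | 1980.00 | 65.00 | 147.00 | 128700.00 | 291060.00
Σ | 5760.00 |  |  | 374400.00 | 424440.00
X̄ = 374400.00 / 5760.00 = 65.00 in
Ȳ = 424440.00 / 5760.00 = 73.69 in

X̄ = 65.00 in, Ȳ = 73.69 in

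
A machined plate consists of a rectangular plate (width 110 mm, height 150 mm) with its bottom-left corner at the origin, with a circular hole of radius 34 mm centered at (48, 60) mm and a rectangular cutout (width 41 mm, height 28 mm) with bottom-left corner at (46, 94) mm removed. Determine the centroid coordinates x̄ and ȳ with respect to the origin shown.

x̄ = 56.04 mm, ȳ = 76.42 mm

plate: A = 110 × 150 = 16500.00, centroid at (55.00, 75.00).
hole 1: A = −π·34² = -3631.68, centroid at (48.00, 60.00).
hole 2: A = −(41 × 28) = -1148.00, centroid at (66.50, 108.00).
ΣA = 11720.32 mm², ΣAx̄ = 656837.31 mm³, ΣAȳ = 895615.13 mm³.
x̄ = 656837.31/11720.32 = 56.04 mm; ȳ = 895615.13/11720.32 = 76.42 mm.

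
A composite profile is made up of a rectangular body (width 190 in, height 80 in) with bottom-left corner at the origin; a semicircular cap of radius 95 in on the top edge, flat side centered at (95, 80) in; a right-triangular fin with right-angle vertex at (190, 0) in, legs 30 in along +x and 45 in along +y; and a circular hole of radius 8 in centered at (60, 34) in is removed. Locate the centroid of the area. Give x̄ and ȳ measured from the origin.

rectangular body: A = 190 × 80 = 15200.00, centroid at (95.00, 40.00).
semicircular top: A = ½π·95² = 14176.44, centroid at (95.00, 120.32).
triangular fin: A = ½·30·45 = 675.00, centroid at (200.00, 15.00).
hole: A = −π·8² = -201.06, centroid at (60.00, 34.00).
ΣA = 29850.37 in²
ΣAx̄ = (15200.00)(95.00) + (14176.44)(95.00) + (675.00)(200.00) + (-201.06)(60.00) = 2913697.78 in³
ΣAȳ = (15200.00)(40.00) + (14176.44)(120.32) + (675.00)(15.00) + (-201.06)(34.00) = 2316987.18 in³
x̄ = 2913697.78 / 29850.37 = 97.61 in
ȳ = 2316987.18 / 29850.37 = 77.62 in

x̄ = 97.61 in, ȳ = 77.62 in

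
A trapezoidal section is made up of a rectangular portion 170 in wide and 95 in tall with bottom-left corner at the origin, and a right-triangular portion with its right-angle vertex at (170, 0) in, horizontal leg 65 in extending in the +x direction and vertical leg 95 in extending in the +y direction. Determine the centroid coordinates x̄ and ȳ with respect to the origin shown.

rectangular portion: A = 170 × 95 = 16150.00, centroid at (85.00, 47.50).
triangular portion: A = ½·65·95 = 3087.50, centroid at (191.67, 31.67).
ΣA = 19237.50 in², ΣAx̄ = 1964520.83 in³, ΣAȳ = 864895.83 in³.
x̄ = 1964520.83/19237.50 = 102.12 in; ȳ = 864895.83/19237.50 = 44.96 in.

x̄ = 102.12 in, ȳ = 44.96 in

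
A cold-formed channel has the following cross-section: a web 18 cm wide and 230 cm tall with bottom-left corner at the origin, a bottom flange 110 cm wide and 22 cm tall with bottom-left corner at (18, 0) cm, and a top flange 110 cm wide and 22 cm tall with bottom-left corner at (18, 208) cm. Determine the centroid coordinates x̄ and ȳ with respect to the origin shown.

x̄ = 43.49 cm, ȳ = 115.00 cm

Part | A | x̄ᵢ | ȳᵢ | A·x̄ᵢ | A·ȳᵢ
web | 4140.00 | 9.00 | 115.00 | 37260.00 | 476100.00
bottom flange | 2420.00 | 73.00 | 11.00 | 176660.00 | 26620.00
top flange | 2420.00 | 73.00 | 219.00 | 176660.00 | 529980.00
Σ | 8980.00 |  |  | 390580.00 | 1032700.00
x̄ = 390580.00 / 8980.00 = 43.49 cm
ȳ = 1032700.00 / 8980.00 = 115.00 cm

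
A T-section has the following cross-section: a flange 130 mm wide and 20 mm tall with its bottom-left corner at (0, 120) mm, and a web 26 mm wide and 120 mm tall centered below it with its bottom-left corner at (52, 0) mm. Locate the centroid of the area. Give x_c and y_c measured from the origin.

x_c = 65.00 mm, y_c = 91.82 mm

web: A = 26 × 120 = 3120.00, centroid at (65.00, 60.00).
flange: A = 130 × 20 = 2600.00, centroid at (65.00, 130.00).
ΣA = 5720.00 mm², ΣAx_c = 371800.00 mm³, ΣAy_c = 525200.00 mm³.
x_c = 371800.00/5720.00 = 65.00 mm; y_c = 525200.00/5720.00 = 91.82 mm.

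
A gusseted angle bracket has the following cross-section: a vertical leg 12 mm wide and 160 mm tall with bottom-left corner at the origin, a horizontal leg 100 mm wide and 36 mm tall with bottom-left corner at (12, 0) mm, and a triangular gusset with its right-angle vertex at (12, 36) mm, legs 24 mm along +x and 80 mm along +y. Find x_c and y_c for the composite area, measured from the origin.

x_c = 39.19 mm, y_c = 42.99 mm

vertical leg: A = 12 × 160 = 1920.00, centroid at (6.00, 80.00).
horizontal leg: A = 100 × 36 = 3600.00, centroid at (62.00, 18.00).
gusset: A = ½·24·80 = 960.00, centroid at (20.00, 62.67).
ΣA = 6480.00 mm²
ΣAx_c = (1920.00)(6.00) + (3600.00)(62.00) + (960.00)(20.00) = 253920.00 mm³
ΣAy_c = (1920.00)(80.00) + (3600.00)(18.00) + (960.00)(62.67) = 278560.00 mm³
x_c = 253920.00 / 6480.00 = 39.19 mm
y_c = 278560.00 / 6480.00 = 42.99 mm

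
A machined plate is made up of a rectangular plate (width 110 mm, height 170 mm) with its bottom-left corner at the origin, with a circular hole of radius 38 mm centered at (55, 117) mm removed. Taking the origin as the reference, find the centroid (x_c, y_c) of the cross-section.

x_c = 55.00 mm, y_c = 74.75 mm

Part | A | x̄ᵢ | ȳᵢ | A·x̄ᵢ | A·ȳᵢ
plate | 18700.00 | 55.00 | 85.00 | 1028500.00 | 1589500.00
hole | -4536.46 | 55.00 | 117.00 | -249505.29 | -530765.80
Σ | 14163.54 |  |  | 778994.71 | 1058734.20
x_c = 778994.71 / 14163.54 = 55.00 mm
y_c = 1058734.20 / 14163.54 = 74.75 mm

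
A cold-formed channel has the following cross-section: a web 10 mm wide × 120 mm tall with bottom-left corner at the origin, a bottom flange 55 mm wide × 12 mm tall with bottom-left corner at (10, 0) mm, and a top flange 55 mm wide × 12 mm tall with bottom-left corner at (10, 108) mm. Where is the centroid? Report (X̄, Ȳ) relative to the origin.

X̄ = 22.02 mm, Ȳ = 60.00 mm

web: A = 10 × 120 = 1200.00, centroid at (5.00, 60.00).
bottom flange: A = 55 × 12 = 660.00, centroid at (37.50, 6.00).
top flange: A = 55 × 12 = 660.00, centroid at (37.50, 114.00).
ΣA = 2520.00 mm², ΣAX̄ = 55500.00 mm³, ΣAȲ = 151200.00 mm³.
X̄ = 55500.00/2520.00 = 22.02 mm; Ȳ = 151200.00/2520.00 = 60.00 mm.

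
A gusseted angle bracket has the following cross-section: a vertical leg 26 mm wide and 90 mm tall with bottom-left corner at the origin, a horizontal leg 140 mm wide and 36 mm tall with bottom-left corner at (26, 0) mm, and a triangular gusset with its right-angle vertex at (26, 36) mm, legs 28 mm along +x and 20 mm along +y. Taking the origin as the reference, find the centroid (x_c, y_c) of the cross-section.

vertical leg: A = 26 × 90 = 2340.00, centroid at (13.00, 45.00).
horizontal leg: A = 140 × 36 = 5040.00, centroid at (96.00, 18.00).
gusset: A = ½·28·20 = 280.00, centroid at (35.33, 42.67).
ΣA = 7660.00 mm², ΣAx_c = 524153.33 mm³, ΣAy_c = 207966.67 mm³.
x_c = 524153.33/7660.00 = 68.43 mm; y_c = 207966.67/7660.00 = 27.15 mm.

x_c = 68.43 mm, y_c = 27.15 mm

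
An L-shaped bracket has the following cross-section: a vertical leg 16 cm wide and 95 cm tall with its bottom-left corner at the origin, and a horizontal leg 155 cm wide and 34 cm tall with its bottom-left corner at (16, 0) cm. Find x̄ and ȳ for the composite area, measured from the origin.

vertical leg: A = 16 × 95 = 1520.00, centroid at (8.00, 47.50).
horizontal leg: A = 155 × 34 = 5270.00, centroid at (93.50, 17.00).
ΣA = 6790.00 cm², ΣAx̄ = 504905.00 cm³, ΣAȳ = 161790.00 cm³.
x̄ = 504905.00/6790.00 = 74.36 cm; ȳ = 161790.00/6790.00 = 23.83 cm.

x̄ = 74.36 cm, ȳ = 23.83 cm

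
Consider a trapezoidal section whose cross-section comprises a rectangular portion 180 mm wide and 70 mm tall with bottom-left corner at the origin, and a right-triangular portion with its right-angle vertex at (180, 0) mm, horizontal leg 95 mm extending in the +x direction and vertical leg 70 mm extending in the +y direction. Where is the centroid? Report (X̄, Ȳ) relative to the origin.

rectangular portion: A = 180 × 70 = 12600.00, centroid at (90.00, 35.00).
triangular portion: A = ½·95·70 = 3325.00, centroid at (211.67, 23.33).
ΣA = 15925.00 mm², ΣAX̄ = 1837791.67 mm³, ΣAȲ = 518583.33 mm³.
X̄ = 1837791.67/15925.00 = 115.40 mm; Ȳ = 518583.33/15925.00 = 32.56 mm.

X̄ = 115.40 mm, Ȳ = 32.56 mm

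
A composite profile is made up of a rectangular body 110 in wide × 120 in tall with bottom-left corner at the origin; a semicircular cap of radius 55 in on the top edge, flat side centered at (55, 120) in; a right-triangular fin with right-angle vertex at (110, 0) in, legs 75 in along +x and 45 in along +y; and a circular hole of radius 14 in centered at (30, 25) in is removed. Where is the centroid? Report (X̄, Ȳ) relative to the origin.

X̄ = 62.91 in, Ȳ = 77.96 in

rectangular body: A = 110 × 120 = 13200.00, centroid at (55.00, 60.00).
semicircular top: A = ½π·55² = 4751.66, centroid at (55.00, 143.34).
triangular fin: A = ½·75·45 = 1687.50, centroid at (135.00, 15.00).
hole: A = −π·14² = -615.75, centroid at (30.00, 25.00).
ΣA = 19023.41 in²
ΣAX̄ = (13200.00)(55.00) + (4751.66)(55.00) + (1687.50)(135.00) + (-615.75)(30.00) = 1196681.17 in³
ΣAȲ = (13200.00)(60.00) + (4751.66)(143.34) + (1687.50)(15.00) + (-615.75)(25.00) = 1483034.43 in³
X̄ = 1196681.17 / 19023.41 = 62.91 in
Ȳ = 1483034.43 / 19023.41 = 77.96 in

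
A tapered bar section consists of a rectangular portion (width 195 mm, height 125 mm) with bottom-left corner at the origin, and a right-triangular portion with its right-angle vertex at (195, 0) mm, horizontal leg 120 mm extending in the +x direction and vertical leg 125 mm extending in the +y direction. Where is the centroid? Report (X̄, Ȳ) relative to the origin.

X̄ = 129.85 mm, Ȳ = 57.60 mm

rectangular portion: A = 195 × 125 = 24375.00, centroid at (97.50, 62.50).
triangular portion: A = ½·120·125 = 7500.00, centroid at (235.00, 41.67).
ΣA = 31875.00 mm²
ΣAX̄ = (24375.00)(97.50) + (7500.00)(235.00) = 4139062.50 mm³
ΣAȲ = (24375.00)(62.50) + (7500.00)(41.67) = 1835937.50 mm³
X̄ = 4139062.50 / 31875.00 = 129.85 mm
Ȳ = 1835937.50 / 31875.00 = 57.60 mm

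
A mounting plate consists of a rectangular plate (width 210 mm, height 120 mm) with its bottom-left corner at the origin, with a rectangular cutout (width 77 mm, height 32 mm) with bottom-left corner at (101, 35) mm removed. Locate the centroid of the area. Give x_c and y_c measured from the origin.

Part | A | x̄ᵢ | ȳᵢ | A·x̄ᵢ | A·ȳᵢ
plate | 25200.00 | 105.00 | 60.00 | 2646000.00 | 1512000.00
hole | -2464.00 | 139.50 | 51.00 | -343728.00 | -125664.00
Σ | 22736.00 |  |  | 2302272.00 | 1386336.00
x_c = 2302272.00 / 22736.00 = 101.26 mm
y_c = 1386336.00 / 22736.00 = 60.98 mm

x_c = 101.26 mm, y_c = 60.98 mm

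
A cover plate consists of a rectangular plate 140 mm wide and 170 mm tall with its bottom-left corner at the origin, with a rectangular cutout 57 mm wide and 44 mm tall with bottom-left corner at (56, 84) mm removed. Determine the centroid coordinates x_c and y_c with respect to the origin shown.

plate: A = 140 × 170 = 23800.00, centroid at (70.00, 85.00).
hole: A = −(57 × 44) = -2508.00, centroid at (84.50, 106.00).
ΣA = 21292.00 mm², ΣAx_c = 1454074.00 mm³, ΣAy_c = 1757152.00 mm³.
x_c = 1454074.00/21292.00 = 68.29 mm; y_c = 1757152.00/21292.00 = 82.53 mm.

x_c = 68.29 mm, y_c = 82.53 mm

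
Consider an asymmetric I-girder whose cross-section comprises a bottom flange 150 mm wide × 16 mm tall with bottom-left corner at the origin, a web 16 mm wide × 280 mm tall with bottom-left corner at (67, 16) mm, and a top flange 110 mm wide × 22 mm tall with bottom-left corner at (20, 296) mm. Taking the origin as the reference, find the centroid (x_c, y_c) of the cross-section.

bottom flange: A = 150 × 16 = 2400.00, centroid at (75.00, 8.00).
web: A = 16 × 280 = 4480.00, centroid at (75.00, 156.00).
top flange: A = 110 × 22 = 2420.00, centroid at (75.00, 307.00).
ΣA = 9300.00 mm², ΣAx_c = 697500.00 mm³, ΣAy_c = 1461020.00 mm³.
x_c = 697500.00/9300.00 = 75.00 mm; y_c = 1461020.00/9300.00 = 157.10 mm.

x_c = 75.00 mm, y_c = 157.10 mm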